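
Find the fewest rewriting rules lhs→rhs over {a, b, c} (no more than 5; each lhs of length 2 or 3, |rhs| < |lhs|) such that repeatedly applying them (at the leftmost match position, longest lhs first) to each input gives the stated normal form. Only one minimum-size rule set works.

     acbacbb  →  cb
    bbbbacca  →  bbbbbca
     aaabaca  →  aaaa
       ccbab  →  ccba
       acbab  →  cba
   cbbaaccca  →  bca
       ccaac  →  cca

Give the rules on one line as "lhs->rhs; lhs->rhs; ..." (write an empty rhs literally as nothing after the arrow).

  | acbacbb => cbacbb => cbcbb => cb
  | bbbbacca => bbbbbca
  | aaabaca => aaaaca => aaaba => aaaa
  | ccbab => ccba

ab->a; ac->b; acb->cb; cbb->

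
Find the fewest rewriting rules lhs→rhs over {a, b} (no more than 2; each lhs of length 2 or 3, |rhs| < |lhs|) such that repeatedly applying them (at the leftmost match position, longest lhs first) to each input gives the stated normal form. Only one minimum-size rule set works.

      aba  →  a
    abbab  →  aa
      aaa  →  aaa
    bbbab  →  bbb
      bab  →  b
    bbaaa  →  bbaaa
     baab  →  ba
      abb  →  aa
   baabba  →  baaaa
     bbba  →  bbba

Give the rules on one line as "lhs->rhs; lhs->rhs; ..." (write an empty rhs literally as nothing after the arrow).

ab->; abb->aa

  | aba => a
  | abbab => aaab => aa
  | aaa
  | bbbab => bbb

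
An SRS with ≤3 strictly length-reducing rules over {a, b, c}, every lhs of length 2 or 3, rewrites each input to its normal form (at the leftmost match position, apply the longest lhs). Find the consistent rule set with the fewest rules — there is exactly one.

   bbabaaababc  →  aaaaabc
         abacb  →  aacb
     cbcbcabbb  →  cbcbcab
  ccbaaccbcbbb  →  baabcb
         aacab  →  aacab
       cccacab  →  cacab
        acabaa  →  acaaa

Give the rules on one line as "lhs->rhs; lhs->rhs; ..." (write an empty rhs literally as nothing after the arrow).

  | bbabaaababc => abaaababc => aaaababc => aaaaabc
  | abacb => aacb
  | cbcbcabbb => cbcbcab
  | ccbaaccbcbbb => baaccbcbbb => baabcbbb => baabcb

aba->aa; bb->; cc->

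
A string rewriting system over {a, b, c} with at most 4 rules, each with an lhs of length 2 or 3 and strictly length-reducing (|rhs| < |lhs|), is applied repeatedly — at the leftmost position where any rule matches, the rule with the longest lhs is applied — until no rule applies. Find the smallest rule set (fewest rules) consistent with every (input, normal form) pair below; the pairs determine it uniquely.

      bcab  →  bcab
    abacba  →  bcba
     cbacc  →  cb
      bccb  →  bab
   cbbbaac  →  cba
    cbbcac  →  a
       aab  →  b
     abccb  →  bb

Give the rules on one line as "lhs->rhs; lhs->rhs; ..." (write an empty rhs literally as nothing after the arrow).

  | bcab
  | abacba => bcba
  | cbacc => cbaa => cb
  | bccb => bab

aa->; aba->b; bbc->a; cc->a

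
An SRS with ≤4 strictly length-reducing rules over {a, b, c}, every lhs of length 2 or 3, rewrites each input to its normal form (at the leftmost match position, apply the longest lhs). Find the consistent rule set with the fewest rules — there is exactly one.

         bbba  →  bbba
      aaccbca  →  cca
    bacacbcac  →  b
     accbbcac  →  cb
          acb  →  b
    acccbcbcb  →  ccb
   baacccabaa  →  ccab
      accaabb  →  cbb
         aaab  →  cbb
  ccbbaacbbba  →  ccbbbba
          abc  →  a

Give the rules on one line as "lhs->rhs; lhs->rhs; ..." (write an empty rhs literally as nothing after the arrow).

  | bbba
  | aaccbca => ccbca => cca
  | bacacbcac => bacbcac => bbcac => bac => b
  | accbbcac => cbbcac => cbac => cb

aa->; aaa->cb; ac->; bc->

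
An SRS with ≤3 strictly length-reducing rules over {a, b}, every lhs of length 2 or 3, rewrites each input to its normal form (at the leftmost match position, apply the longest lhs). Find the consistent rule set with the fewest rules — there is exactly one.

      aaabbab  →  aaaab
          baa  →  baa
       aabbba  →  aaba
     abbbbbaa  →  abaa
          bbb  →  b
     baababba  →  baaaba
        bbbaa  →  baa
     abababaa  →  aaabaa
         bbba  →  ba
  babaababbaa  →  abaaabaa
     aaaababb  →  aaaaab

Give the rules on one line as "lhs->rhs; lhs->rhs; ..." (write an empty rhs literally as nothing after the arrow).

  | aaabbab => aaabab => aaaab
  | baa
  | aabbba => aabba => aaba
  | abbbbbaa => abbbbaa => abbbaa => abbaa => abaa

bab->ab; bb->b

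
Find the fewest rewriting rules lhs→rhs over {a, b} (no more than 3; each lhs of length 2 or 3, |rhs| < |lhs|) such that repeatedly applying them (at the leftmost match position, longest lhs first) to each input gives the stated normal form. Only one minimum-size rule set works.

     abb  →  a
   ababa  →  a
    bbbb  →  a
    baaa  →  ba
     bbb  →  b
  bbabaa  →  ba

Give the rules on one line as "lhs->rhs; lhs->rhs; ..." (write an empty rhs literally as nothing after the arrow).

  | abb => bb => a
  | ababa => baba => bba => aa => a
  | bbbb => abb => bb => a
  | baaa => baa => ba

aa->a; ab->b; bb->a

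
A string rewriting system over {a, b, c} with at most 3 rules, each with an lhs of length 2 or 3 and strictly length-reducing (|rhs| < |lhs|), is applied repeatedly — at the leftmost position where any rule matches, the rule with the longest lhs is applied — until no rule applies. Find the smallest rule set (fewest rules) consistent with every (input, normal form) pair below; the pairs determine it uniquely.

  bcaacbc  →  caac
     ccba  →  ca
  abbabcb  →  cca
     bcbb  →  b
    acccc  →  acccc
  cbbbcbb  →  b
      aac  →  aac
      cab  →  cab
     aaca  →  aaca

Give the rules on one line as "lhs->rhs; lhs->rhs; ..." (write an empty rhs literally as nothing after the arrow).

abb->cc; bc->c; cb->

  | bcaacbc => caacbc => caac
  | ccba => ca
  | abbabcb => ccabcb => ccacb => cca
  | bcbb => cbb => b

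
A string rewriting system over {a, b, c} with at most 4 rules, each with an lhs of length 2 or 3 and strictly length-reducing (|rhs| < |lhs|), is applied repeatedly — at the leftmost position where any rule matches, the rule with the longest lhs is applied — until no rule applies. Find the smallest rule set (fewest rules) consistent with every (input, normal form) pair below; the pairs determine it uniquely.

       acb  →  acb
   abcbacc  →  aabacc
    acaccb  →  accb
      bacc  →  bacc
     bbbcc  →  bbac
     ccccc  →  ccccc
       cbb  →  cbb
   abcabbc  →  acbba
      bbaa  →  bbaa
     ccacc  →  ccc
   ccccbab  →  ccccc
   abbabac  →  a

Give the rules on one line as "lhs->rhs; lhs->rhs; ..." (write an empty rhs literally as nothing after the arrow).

bab->c; bc->a; bca->cb; ca->

  | acb
  | abcbacc => aabacc
  | acaccb => accb
  | bacc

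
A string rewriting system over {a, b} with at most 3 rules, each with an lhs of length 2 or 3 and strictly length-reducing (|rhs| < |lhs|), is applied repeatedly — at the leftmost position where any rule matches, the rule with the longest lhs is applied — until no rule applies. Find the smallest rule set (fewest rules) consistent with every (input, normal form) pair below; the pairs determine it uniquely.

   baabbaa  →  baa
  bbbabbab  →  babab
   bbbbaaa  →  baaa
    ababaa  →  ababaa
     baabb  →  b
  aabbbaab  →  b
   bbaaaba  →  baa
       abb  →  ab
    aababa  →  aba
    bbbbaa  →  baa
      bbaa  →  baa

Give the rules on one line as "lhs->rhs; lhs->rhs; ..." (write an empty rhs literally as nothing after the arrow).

  | baabbaa => bbaa => baa
  | bbbabbab => bbabbab => babbab => babab
  | bbbbaaa => bbbaaa => bbaaa => baaa
  | ababaa

aab->; bb->b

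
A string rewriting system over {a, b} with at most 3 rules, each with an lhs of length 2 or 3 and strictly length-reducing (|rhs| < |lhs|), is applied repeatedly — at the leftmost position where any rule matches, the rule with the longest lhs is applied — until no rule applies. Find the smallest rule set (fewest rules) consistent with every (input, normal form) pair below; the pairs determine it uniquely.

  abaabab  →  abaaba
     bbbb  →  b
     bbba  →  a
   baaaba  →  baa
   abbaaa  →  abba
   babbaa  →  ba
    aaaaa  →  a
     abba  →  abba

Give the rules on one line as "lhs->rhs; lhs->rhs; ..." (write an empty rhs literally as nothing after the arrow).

  | abaabab => abaaba
  | bbbb => b
  | bbba => a
  | baaaba => baba => baa

aaa->a; bab->ba; bbb->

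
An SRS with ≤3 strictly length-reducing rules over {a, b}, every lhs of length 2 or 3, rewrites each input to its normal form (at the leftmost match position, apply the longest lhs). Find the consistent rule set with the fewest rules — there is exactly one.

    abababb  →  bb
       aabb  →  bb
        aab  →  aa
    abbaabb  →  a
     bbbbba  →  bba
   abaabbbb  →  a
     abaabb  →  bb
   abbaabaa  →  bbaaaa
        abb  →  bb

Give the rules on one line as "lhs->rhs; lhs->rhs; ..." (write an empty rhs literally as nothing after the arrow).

  | abababb => aababb => aaabb => aabb => abb => bb
  | aabb => abb => bb
  | aab => aa
  | abbaabb => bbaabb => bbabb => bbbb => ab => a

ab->a; abb->bb; bbb->a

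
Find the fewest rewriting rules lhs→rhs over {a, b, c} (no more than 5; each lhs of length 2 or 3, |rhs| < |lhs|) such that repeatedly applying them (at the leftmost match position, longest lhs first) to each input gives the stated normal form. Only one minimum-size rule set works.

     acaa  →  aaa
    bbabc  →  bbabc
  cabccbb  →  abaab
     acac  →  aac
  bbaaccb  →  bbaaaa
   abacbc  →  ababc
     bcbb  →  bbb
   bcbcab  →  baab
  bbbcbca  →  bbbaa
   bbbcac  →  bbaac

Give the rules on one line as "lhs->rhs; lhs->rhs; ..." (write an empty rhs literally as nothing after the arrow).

  | acaa => aaa
  | bbabc
  | cabccbb => abccbb => abaab
  | acac => aac

bca->aa; ca->a; cb->b; ccb->aa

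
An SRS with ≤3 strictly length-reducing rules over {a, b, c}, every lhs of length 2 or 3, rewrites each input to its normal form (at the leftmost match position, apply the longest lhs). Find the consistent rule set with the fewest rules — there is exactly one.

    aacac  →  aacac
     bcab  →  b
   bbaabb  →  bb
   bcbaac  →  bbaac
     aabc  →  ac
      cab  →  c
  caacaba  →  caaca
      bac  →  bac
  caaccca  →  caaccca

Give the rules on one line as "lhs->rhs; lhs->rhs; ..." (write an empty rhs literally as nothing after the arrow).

ab->; bc->b

  | aacac
  | bcab => bab => b
  | bbaabb => bbab => bb
  | bcbaac => bbaac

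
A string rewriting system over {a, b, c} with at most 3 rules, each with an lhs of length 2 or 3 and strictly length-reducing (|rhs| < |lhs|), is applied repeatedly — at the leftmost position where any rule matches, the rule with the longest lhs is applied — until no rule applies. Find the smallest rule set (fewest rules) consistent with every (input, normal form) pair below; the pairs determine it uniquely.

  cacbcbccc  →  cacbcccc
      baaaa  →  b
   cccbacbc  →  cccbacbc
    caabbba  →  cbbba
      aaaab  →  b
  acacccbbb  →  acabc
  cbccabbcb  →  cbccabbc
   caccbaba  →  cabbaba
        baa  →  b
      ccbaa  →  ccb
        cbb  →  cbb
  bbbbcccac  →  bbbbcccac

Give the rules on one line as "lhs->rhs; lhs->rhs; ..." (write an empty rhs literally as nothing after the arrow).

aa->; acc->ab; bcb->bc

  | cacbcbccc => cacbcccc
  | baaaa => baa => b
  | cccbacbc
  | caabbba => cbbba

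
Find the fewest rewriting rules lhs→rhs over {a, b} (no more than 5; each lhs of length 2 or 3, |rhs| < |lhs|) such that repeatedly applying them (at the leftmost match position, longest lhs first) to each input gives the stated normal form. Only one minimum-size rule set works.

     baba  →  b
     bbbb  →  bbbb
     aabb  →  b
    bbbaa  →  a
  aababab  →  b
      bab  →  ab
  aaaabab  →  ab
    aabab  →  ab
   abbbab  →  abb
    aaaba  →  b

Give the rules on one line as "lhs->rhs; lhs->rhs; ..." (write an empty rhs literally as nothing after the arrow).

aa->b; aab->aa; ba->a; bba->

  | baba => aba => aa => b
  | bbbb
  | aabb => aab => aa => b
  | bbbaa => ba => a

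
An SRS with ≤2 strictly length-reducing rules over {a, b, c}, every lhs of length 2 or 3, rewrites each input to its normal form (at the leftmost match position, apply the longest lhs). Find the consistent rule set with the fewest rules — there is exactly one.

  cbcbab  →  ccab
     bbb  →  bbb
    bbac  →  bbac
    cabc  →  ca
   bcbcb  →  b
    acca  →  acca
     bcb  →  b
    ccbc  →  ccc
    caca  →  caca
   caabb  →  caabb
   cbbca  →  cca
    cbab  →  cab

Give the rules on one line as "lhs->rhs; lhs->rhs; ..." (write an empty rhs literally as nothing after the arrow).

  | cbcbab => ccbab => ccab
  | bbb
  | bbac
  | cabc => ca

bc->; cb->c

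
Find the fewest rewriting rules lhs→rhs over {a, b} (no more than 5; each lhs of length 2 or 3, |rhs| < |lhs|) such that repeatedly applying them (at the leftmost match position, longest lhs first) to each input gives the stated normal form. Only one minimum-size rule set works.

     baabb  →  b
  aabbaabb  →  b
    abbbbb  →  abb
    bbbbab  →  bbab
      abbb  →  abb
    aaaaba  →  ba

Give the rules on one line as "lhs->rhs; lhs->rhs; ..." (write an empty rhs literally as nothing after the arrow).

aa->b; aab->aa; baa->aa; bbb->bb

  | baabb => aabb => aab => aa => b
  | aabbaabb => aabaabb => aaaabb => baabb => aabb => aab => aa => b
  | abbbbb => abbbb => abbb => abb
  | bbbbab => bbbab => bbab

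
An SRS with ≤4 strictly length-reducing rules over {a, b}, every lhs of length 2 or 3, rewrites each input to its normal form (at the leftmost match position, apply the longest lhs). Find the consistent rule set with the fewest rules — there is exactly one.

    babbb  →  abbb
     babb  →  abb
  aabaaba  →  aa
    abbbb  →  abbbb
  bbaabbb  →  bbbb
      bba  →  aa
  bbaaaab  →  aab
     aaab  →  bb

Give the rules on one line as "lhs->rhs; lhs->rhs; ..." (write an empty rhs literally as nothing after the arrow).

  | babbb => abbb
  | babb => abb
  | aabaaba => aaaaba => baba => aba => aa
  | abbbb

aaa->b; ba->a; bba->aa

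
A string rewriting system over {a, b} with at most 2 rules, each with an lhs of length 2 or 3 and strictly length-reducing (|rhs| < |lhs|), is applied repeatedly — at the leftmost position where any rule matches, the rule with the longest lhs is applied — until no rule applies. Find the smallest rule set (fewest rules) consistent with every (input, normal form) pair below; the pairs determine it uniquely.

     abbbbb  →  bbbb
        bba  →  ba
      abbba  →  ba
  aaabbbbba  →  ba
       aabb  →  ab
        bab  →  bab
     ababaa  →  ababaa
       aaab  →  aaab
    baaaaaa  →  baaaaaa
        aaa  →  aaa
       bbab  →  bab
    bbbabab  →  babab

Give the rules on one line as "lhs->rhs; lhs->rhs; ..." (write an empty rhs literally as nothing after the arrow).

abb->b; bba->ba

  | abbbbb => bbbb
  | bba => ba
  | abbba => bba => ba
  | aaabbbbba => aabbbba => abbba => bba => ba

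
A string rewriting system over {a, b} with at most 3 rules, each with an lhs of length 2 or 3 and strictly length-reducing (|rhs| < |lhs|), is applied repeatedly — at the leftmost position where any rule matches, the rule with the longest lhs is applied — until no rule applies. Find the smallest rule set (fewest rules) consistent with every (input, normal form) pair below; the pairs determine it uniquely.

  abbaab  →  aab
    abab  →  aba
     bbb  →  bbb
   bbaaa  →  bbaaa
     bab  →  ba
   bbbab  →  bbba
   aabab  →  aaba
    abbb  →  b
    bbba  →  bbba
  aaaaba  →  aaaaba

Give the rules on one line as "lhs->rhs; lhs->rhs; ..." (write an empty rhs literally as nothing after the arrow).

abb->; bab->ba

  | abbaab => aab
  | abab => aba
  | bbb
  | bbaaa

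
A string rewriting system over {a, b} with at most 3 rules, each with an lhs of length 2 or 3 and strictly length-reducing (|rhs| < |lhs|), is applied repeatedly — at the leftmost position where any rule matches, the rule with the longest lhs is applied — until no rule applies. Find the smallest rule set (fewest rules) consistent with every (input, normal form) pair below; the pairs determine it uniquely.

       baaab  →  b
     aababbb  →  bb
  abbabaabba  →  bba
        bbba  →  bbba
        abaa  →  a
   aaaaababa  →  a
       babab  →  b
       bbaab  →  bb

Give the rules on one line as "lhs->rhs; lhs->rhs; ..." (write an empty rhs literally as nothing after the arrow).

  | baaab => baab => bab => b
  | aababbb => ababbb => abbb => bb
  | abbabaabba => babaabba => baabba => babba => bba
  | bbba

aa->a; ab->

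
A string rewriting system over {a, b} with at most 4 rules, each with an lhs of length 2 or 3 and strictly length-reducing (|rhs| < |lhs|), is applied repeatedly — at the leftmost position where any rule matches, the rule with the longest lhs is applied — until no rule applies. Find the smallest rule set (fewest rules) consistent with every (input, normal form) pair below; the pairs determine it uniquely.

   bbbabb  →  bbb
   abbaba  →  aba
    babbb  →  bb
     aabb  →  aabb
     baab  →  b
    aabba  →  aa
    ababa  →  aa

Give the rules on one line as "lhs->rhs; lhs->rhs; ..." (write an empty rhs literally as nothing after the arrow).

  | bbbabb => bbb
  | abbaba => aba
  | babbb => bb
  | aabb

baa->; bab->; bba->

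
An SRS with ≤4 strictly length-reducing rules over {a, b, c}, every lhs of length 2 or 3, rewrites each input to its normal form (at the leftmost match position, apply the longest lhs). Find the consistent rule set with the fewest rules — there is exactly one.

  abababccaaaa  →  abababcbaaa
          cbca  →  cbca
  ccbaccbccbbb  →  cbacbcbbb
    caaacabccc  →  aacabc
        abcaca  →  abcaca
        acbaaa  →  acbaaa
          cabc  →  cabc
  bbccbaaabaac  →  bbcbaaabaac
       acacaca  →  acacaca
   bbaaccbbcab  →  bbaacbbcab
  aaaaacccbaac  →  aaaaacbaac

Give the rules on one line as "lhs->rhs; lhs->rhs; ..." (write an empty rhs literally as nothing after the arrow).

  | abababccaaaa => abababcbaaa
  | cbca
  | ccbaccbccbbb => cbaccbccbbb => cbacbccbbb => cbacbcbbb
  | caaacabccc => aacabccc => aacabcc => aacabc

caa->a; cc->c; cca->cb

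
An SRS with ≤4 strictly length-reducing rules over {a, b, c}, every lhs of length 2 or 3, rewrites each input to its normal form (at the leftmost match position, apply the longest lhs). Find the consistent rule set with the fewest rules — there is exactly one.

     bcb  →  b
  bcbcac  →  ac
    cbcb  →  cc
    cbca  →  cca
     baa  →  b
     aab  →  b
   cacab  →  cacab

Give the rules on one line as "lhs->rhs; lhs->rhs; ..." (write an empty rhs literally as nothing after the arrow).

aa->; bc->; cb->c

  | bcb => b
  | bcbcac => bcac => ac
  | cbcb => ccb => cc
  | cbca => cca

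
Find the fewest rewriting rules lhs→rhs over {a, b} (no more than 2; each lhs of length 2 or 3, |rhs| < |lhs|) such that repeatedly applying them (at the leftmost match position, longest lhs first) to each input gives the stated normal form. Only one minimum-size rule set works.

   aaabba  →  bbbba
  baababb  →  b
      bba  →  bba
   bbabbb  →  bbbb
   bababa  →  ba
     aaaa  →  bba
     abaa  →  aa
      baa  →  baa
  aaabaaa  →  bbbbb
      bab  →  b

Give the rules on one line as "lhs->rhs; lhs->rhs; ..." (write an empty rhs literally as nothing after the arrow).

  | aaabba => bbbba
  | baababb => baabb => bab => b
  | bba
  | bbabbb => bbbb

aaa->bb; ab->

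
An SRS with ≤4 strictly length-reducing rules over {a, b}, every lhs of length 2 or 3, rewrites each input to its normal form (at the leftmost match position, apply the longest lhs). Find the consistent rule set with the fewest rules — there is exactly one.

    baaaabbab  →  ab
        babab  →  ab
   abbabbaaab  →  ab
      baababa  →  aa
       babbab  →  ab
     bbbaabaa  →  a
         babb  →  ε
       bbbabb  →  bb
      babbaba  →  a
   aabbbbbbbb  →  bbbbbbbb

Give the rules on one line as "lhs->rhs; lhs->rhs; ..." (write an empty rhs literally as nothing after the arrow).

aab->b; ba->; bab->ba

  | baaaabbab => aaabbab => abbab => abba => ab
  | babab => baab => ab
  | abbabbaaab => abbabaaab => abbaaaab => abaaab => aaab => ab
  | baababa => ababa => abaa => aa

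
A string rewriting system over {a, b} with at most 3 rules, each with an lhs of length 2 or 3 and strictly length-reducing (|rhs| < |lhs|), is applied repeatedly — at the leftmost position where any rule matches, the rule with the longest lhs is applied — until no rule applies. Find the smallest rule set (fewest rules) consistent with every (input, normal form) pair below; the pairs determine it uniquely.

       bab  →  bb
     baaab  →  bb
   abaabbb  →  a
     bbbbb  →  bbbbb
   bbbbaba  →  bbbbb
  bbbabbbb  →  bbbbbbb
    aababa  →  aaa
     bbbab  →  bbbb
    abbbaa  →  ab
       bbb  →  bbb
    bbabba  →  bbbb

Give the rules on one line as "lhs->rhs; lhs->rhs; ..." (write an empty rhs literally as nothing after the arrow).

abb->a; ba->b

  | bab => bb
  | baaab => baab => bab => bb
  | abaabbb => ababbb => abbbb => abb => a
  | bbbbb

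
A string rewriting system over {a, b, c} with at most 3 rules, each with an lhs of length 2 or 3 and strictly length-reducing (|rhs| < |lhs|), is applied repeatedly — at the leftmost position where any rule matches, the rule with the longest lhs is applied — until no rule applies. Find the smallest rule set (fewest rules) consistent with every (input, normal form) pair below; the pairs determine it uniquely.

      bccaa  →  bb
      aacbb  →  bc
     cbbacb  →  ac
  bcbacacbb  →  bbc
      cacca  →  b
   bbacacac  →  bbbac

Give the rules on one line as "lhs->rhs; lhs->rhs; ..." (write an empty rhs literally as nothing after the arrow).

aa->b; ca->a; cb->c

  | bccaa => bcaa => baa => bb
  | aacbb => bcbb => bcb => bc
  | cbbacb => cbacb => cacb => acb => ac
  | bcbacacbb => bcacacbb => bacacbb => baacbb => bbcbb => bbcb => bbc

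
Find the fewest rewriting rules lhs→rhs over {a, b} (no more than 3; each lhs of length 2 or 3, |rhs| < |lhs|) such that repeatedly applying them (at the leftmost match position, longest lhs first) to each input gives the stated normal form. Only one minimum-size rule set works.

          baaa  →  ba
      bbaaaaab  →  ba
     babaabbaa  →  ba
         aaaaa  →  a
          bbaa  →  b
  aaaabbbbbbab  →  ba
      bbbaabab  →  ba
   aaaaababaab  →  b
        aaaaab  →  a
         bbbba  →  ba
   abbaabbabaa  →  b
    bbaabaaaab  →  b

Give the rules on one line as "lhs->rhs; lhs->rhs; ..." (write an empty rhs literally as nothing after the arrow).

aa->; ab->a; bb->b

  | baaa => ba
  | bbaaaaab => baaaaab => baaab => bab => ba
  | babaabbaa => baaabbaa => babbaa => babaa => baaa => ba
  | aaaaa => aaa => a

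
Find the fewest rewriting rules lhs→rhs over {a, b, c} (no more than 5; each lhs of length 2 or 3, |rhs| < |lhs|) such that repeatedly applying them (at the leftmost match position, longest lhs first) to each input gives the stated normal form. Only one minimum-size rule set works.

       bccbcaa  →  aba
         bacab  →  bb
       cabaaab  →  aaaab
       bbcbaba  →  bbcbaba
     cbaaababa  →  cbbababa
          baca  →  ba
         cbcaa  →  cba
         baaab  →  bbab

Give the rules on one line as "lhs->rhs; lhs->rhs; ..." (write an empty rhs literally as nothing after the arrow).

  | bccbcaa => abcaa => aba
  | bacab => baa => bb
  | cabaaab => aaaab
  | bbcbaba

baa->bb; bcc->a; ca->; cab->a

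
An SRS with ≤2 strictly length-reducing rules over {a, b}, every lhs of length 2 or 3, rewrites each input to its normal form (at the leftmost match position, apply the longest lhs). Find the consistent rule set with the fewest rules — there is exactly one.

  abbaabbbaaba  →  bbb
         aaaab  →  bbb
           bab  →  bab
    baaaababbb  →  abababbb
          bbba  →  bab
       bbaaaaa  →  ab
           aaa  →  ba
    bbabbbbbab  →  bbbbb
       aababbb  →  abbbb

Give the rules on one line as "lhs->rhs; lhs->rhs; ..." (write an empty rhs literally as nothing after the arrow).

aa->b; bba->ab

  | abbaabbbaaba => aababbbaaba => bbabbbaaba => abbbbaaba => abbababa => aabbaba => bbbaba => babba => baab => bbb
  | aaaab => baab => bbb
  | bab
  | baaaababbb => bbaababbb => abababbb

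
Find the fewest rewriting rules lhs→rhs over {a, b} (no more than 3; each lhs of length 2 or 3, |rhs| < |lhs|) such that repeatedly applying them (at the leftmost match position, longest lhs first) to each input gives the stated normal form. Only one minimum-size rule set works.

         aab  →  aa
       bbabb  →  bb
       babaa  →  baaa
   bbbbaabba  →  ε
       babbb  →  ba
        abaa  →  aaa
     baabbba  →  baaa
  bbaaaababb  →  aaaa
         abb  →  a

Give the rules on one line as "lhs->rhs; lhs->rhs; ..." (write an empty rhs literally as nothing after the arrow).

ab->a; bba->

  | aab => aa
  | bbabb => bb
  | babaa => baaa
  | bbbbaabba => bbabba => bba => ε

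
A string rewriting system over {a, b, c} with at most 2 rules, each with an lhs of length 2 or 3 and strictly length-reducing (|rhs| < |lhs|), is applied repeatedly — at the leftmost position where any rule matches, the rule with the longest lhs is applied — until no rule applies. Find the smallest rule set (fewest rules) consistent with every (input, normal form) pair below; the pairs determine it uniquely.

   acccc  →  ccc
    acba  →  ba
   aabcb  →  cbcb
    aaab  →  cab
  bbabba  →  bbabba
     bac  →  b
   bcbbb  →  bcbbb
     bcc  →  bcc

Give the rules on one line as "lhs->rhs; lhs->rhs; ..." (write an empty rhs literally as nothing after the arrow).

  | acccc => ccc
  | acba => ba
  | aabcb => cbcb
  | aaab => cab

aa->c; ac->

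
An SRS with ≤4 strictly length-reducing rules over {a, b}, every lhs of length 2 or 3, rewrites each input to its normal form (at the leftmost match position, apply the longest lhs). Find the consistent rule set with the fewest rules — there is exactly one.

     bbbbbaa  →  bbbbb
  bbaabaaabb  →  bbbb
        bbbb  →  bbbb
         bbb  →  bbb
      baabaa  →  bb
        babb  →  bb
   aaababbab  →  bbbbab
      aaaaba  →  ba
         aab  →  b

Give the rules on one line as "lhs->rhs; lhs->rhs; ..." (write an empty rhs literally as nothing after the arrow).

  | bbbbbaa => bbbbb
  | bbaabaaabb => bbbaaabb => bbbabb => bbbb
  | bbbb
  | bbb

aa->; aba->bb; abb->b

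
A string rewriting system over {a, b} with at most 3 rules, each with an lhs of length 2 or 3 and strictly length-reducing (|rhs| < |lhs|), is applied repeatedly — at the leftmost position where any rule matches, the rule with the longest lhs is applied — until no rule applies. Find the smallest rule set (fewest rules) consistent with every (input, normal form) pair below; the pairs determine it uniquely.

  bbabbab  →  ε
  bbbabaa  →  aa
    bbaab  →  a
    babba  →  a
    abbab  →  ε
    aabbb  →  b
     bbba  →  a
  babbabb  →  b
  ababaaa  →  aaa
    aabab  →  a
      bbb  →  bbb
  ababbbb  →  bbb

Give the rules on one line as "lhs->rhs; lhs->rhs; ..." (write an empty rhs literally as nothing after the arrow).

  | bbabbab => babbab => abbab => bab => ab => ε
  | bbbabaa => bbabaa => babaa => abaa => aa
  | bbaab => baab => aab => a
  | babba => abba => ba => a

ab->; ba->a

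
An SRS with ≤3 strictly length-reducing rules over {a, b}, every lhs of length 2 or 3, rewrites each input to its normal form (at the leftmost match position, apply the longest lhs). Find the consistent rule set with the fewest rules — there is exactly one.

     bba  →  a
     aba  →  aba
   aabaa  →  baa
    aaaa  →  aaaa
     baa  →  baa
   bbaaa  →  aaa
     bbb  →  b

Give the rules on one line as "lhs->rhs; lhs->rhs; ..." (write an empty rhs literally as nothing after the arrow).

  | bba => a
  | aba
  | aabaa => baa
  | aaaa

aab->b; bb->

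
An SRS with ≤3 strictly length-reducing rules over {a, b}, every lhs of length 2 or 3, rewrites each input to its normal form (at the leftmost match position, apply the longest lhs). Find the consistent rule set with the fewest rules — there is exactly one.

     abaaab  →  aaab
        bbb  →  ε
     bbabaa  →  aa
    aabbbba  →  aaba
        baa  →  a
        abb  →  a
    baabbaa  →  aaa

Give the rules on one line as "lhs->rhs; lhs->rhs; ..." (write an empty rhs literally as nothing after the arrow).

baa->a; bb->; bbb->

  | abaaab => aaab
  | bbb => ε
  | bbabaa => abaa => aa
  | aabbbba => aaba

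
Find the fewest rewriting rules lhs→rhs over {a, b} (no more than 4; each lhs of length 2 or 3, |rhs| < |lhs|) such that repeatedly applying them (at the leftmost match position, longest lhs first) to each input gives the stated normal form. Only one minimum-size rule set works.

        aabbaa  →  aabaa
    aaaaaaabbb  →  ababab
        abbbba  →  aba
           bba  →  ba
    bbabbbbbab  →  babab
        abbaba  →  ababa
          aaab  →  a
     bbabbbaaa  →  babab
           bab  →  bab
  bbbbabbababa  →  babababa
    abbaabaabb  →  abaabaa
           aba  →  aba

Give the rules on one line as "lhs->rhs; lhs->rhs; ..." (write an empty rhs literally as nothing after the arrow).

aaa->ab; bb->; bba->ba

  | aabbaa => aabaa
  | aaaaaaabbb => abaaaabbb => abababbb => ababab
  | abbbba => abba => aba
  | bba => ba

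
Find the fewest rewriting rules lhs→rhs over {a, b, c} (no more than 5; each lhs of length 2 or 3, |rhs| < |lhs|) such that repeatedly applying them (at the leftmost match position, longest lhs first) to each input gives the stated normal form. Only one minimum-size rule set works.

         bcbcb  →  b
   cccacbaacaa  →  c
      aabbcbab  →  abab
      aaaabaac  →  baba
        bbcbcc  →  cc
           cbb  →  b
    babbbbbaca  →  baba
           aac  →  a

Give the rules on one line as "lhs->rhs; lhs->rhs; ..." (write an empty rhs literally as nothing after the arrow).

aaa->b; ac->; bb->; cb->

  | bcbcb => bcb => b
  | cccacbaacaa => cccbaacaa => ccaacaa => ccaaa => ccb => c
  | aabbcbab => aacbab => abab
  | aaaabaac => babaac => baba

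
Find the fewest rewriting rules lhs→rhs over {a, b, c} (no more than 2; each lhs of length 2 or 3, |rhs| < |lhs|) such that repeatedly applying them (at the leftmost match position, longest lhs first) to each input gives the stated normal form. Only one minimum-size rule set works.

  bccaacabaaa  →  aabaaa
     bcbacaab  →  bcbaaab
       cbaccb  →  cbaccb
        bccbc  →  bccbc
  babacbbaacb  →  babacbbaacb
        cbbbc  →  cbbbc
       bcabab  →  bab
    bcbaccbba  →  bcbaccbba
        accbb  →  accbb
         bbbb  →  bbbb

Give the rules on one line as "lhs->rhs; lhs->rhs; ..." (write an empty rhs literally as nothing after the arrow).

bca->; ca->a

  | bccaacabaaa => bcaacabaaa => acabaaa => aabaaa
  | bcbacaab => bcbaaab
  | cbaccb
  | bccbc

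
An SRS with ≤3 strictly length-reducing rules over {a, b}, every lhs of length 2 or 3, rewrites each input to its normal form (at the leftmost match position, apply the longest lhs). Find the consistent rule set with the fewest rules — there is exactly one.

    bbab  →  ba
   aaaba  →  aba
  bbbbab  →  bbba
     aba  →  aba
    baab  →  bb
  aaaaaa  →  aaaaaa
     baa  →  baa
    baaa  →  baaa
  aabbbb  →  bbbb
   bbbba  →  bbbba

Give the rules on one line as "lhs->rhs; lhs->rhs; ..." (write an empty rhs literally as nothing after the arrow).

  | bbab => ba
  | aaaba => aba
  | bbbbab => bbba
  | aba

aab->b; bab->a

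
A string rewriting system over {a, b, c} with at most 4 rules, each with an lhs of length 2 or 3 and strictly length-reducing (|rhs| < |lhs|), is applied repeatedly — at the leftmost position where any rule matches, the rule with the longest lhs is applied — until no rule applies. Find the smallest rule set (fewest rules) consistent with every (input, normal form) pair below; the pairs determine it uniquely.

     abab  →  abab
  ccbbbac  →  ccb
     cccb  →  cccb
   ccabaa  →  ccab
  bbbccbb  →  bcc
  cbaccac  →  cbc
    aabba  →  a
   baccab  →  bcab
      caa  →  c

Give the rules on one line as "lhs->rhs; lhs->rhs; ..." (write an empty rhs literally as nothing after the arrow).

aa->; ac->; bb->

  | abab
  | ccbbbac => ccbac => ccb
  | cccb
  | ccabaa => ccab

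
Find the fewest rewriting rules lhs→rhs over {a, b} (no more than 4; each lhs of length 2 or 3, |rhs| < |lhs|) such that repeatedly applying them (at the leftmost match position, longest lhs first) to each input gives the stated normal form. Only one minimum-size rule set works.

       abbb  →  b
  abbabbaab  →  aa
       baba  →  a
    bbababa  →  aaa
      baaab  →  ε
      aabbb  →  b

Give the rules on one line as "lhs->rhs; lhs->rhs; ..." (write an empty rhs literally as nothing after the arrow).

ab->a; abb->bb; ba->b; bb->

  | abbb => bbb => b
  | abbabbaab => bbabbaab => abbaab => bbaab => aab => aa
  | baba => bba => a
  | bbababa => ababa => aaba => aaa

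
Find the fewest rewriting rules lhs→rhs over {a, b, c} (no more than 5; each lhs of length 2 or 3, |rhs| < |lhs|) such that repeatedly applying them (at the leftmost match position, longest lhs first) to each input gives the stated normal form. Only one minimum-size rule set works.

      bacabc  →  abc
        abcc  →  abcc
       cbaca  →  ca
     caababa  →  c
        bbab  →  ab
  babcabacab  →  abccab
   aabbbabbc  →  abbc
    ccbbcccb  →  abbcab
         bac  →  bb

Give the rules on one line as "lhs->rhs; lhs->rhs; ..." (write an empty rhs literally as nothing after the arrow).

  | bacabc => bbabc => babc => abc
  | abcc
  | cbaca => cbba => cba => ca
  | caababa => caba => c

aba->; ba->a; bac->bb; ccb->ab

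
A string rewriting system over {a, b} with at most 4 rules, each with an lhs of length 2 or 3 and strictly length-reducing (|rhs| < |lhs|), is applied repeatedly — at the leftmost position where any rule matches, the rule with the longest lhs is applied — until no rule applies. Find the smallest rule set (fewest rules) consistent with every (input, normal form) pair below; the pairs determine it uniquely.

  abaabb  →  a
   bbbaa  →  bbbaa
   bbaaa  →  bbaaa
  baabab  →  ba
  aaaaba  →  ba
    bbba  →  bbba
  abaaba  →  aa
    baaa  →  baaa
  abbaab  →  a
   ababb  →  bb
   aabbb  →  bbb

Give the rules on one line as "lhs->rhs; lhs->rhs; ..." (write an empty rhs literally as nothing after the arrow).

  | abaabb => aaabb => abb => ab => a
  | bbbaa
  | bbaaa
  | baabab => bbab => ba

aab->b; ab->a; bab->a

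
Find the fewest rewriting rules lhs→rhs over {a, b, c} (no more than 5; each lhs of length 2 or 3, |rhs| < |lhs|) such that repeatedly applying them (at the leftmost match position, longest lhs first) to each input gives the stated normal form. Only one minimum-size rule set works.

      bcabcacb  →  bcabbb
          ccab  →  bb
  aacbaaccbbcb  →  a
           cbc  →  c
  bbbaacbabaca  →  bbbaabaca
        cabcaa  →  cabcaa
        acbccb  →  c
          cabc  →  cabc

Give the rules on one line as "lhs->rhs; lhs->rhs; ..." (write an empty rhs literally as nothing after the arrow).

acb->; cac->b; cb->; cca->b

  | bcabcacb => bcabbb
  | ccab => bb
  | aacbaaccbbcb => aaaccbbcb => aaacbcb => aacb => a
  | cbc => c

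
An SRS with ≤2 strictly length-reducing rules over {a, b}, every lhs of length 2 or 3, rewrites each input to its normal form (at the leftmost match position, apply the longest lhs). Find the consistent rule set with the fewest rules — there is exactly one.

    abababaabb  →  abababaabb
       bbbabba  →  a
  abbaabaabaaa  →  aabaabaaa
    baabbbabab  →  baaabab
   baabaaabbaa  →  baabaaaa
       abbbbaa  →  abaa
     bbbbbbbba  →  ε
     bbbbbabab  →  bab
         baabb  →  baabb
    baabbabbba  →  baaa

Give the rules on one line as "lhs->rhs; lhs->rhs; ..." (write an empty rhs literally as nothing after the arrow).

bba->; bbb->

  | abababaabb
  | bbbabba => abba => a
  | abbaabaabaaa => aabaabaaa
  | baabbbabab => baaabab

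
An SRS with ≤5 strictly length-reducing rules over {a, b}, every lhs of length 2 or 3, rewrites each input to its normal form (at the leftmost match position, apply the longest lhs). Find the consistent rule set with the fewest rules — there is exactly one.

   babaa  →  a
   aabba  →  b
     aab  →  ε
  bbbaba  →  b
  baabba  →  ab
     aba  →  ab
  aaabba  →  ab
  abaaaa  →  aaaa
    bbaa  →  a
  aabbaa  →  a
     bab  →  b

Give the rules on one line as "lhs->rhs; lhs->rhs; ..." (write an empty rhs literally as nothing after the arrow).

  | babaa => bbaa => baa => a
  | aabba => ba => b
  | aab => ε
  | bbbaba => bbaba => baba => bba => ba => b

aab->; ba->b; baa->a; bb->b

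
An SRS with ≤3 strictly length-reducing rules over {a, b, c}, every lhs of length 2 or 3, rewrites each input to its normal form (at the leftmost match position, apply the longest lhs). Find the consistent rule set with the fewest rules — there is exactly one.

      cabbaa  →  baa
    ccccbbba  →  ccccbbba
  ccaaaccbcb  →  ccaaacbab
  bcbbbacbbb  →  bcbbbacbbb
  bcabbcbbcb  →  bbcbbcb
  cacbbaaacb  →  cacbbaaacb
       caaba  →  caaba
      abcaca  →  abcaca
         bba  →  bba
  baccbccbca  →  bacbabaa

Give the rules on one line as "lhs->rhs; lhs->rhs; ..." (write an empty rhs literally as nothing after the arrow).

cab->; cbc->ba

  | cabbaa => baa
  | ccccbbba
  | ccaaaccbcb => ccaaacbab
  | bcbbbacbbb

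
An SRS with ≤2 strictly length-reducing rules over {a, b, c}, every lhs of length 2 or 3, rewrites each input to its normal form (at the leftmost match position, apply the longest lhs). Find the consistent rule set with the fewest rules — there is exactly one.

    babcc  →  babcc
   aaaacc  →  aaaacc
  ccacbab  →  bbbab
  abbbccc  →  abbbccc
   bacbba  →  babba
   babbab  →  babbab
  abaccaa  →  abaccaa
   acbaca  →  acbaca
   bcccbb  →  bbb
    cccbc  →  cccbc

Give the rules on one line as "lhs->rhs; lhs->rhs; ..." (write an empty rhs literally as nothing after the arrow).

cac->bb; cbb->bb

  | babcc
  | aaaacc
  | ccacbab => cbbbab => bbbab
  | abbbccc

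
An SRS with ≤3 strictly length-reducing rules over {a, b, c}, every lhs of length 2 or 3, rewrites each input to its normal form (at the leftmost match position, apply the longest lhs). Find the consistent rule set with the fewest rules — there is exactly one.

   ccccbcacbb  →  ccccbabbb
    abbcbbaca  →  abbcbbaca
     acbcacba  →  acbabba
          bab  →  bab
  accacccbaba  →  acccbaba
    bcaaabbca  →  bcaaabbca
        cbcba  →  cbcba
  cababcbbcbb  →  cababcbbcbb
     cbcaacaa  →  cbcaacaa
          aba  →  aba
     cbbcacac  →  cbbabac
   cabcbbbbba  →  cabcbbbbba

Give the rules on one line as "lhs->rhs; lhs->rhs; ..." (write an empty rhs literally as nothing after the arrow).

cac->ab; cca->

  | ccccbcacbb => ccccbabbb
  | abbcbbaca
  | acbcacba => acbabba
  | bab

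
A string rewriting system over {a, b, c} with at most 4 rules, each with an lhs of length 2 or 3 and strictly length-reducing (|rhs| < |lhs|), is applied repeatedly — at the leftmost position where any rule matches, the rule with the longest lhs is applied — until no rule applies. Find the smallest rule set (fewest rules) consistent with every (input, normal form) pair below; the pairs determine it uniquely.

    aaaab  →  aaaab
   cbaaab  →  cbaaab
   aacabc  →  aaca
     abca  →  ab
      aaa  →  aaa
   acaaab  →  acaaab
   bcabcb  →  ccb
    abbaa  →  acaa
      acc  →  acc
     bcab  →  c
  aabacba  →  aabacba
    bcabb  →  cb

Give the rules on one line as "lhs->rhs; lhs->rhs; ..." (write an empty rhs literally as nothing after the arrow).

bb->c; bc->; bca->b

  | aaaab
  | cbaaab
  | aacabc => aaca
  | abca => ab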